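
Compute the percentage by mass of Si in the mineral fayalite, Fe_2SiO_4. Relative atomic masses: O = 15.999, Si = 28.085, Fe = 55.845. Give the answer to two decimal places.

13.78 mass %

Formula mass = 2*55.845 + 1*28.085 + 4*15.999 = 203.771 g/mol, of which 28.085 g is Si.
So Si makes up 28.085/203.771 = 0.1378 of the mass, i.e. 13.78%.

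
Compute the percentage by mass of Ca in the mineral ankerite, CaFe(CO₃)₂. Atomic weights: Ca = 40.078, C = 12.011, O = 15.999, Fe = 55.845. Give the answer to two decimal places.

18.56 wt%

M(CaFe(CO₃)₂) = 215.939 g/mol.
Ca contributes 1 × 40.078 = 40.078 g per mole.
40.078/215.939 = 0.1856 → 18.56%.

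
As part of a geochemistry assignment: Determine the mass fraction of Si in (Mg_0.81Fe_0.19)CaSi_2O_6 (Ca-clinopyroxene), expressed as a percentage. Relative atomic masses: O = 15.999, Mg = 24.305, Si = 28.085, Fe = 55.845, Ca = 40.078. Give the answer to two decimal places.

25.24 weight percent

Formula mass = 0.81*24.305 + 0.19*55.845 + 1*40.078 + 2*28.085 + 6*15.999 = 222.540 g/mol, of which 56.170 g is Si.
So Si makes up 56.170/222.540 = 0.2524 of the mass, i.e. 25.24%.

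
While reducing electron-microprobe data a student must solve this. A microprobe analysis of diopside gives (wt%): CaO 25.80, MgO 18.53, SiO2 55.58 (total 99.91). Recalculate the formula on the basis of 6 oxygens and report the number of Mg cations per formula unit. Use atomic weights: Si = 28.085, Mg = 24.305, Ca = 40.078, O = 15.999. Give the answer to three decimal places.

0.996 Mg apfu

CaO (M=56.077): mol = 0.46008; Ca = 0.46008, O = 0.46008.
MgO (M=40.304): mol = 0.45976; Mg = 0.45976, O = 0.45976.
SiO2 (M=60.083): mol = 0.92505; Si = 0.92505, O = 1.85010.
ΣO = 2.76994; factor = 6/ΣO = 2.16611.
Mg apfu = 0.45976 × 2.16611 = 0.996.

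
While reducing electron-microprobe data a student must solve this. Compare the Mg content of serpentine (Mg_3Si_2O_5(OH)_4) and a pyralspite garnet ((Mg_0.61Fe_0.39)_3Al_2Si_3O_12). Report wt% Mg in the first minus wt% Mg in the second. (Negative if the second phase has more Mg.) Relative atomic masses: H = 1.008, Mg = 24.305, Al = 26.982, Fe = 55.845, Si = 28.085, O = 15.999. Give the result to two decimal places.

16.20 percentage points

Mg in Mg_3Si_2O_5(OH)_4: molar mass 277.108 g/mol; 3×24.305 = 72.915 g → 26.31 wt%.
Mg in (Mg_0.61Fe_0.39)_3Al_2Si_3O_12: molar mass 440.024 g/mol; 1.83×24.305 = 44.478 g → 10.11 wt%.
Difference = 26.31 − 10.11 = 16.20 percentage points.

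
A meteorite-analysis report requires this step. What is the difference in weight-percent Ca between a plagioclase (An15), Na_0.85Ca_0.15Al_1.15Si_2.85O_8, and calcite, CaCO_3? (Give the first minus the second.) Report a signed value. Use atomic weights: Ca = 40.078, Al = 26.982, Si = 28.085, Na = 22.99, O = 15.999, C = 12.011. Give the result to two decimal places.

Ca in Na_0.85Ca_0.15Al_1.15Si_2.85O_8: molar mass 264.617 g/mol; 0.15×40.078 = 6.012 g → 2.27 wt%.
Ca in CaCO_3: molar mass 100.086 g/mol; 1×40.078 = 40.078 g → 40.04 wt%.
Difference = 2.27 − 40.04 = -37.77 percentage points.

-37.77 percentage points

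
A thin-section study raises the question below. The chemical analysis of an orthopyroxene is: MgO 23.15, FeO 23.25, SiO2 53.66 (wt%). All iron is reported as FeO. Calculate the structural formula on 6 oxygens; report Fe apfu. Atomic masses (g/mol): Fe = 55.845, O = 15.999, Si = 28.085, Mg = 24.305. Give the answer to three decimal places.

MgO (M=40.304): mol = 0.57438; Mg = 0.57438, O = 0.57438.
FeO (M=71.844): mol = 0.32362; Fe = 0.32362, O = 0.32362.
SiO2 (M=60.083): mol = 0.89310; Si = 0.89310, O = 1.78620.
ΣO = 2.68420; factor = 6/ΣO = 2.23530.
Fe apfu = 0.32362 × 2.23530 = 0.723.

0.723 Fe apfu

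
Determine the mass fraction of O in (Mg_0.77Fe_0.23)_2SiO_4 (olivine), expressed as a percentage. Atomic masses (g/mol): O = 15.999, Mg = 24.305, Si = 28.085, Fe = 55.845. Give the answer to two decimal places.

Molar mass of (Mg_0.77Fe_0.23)_2SiO_4: 1.54·24.305 + 0.46·55.845 + 1·28.085 + 4·15.999 = 155.199 g/mol.
Mass of O per formula unit: 4 × 15.999 = 63.996 g.
Weight fraction O = 63.996 / 155.199 = 0.4123.

41.23 wt%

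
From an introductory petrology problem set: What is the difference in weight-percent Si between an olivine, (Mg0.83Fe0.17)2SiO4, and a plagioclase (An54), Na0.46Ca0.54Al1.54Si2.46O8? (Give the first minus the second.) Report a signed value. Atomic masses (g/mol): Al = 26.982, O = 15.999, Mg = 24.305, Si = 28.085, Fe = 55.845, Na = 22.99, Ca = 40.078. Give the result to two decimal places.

M((Mg0.83Fe0.17)2SiO4) = 151.415 g/mol, so wt% Si = 28.085/151.415 × 100 = 18.55%.
M(Na0.46Ca0.54Al1.54Si2.46O8) = 270.851 g/mol, so wt% Si = 69.089/270.851 × 100 = 25.51%.
18.55 − 25.51 = -6.96 pp.

-6.96 percentage points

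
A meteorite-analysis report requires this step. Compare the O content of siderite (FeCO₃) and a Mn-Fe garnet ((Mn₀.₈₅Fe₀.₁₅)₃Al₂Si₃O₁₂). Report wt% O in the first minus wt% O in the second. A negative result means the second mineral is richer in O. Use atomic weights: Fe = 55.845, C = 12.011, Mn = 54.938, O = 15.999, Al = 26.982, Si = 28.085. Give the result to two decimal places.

2.68 percentage points

First mineral: 47.997 g O in 115.853 g formula = 41.43 wt% O.
Second mineral: 191.988 g O in 495.429 g formula = 38.75 wt% O.
41.43% − 38.75% gives a difference of 2.68 percentage points.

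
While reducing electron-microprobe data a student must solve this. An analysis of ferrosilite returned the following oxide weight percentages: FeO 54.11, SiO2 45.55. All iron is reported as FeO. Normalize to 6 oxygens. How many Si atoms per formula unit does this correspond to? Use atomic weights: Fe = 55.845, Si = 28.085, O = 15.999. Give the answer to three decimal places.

FeO (M=71.844): mol = 0.75316; Fe = 0.75316, O = 0.75316.
SiO2 (M=60.083): mol = 0.75812; Si = 0.75812, O = 1.51624.
ΣO = 2.26940; factor = 6/ΣO = 2.64387.
Si apfu = 0.75812 × 2.64387 = 2.004.

2.004 Si apfu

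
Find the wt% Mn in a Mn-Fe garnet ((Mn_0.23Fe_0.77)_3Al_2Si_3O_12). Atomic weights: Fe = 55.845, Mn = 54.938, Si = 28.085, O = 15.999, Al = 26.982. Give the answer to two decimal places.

M((Mn_0.23Fe_0.77)_3Al_2Si_3O_12) = 497.116 g/mol.
Mn contributes 0.69 × 54.938 = 37.907 g per mole.
37.907/497.116 = 0.0763 → 7.63%.

7.63 wt%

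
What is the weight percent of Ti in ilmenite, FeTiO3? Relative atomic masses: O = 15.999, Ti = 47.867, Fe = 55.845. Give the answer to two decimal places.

M(FeTiO3) = 151.709 g/mol.
Ti contributes 1 × 47.867 = 47.867 g per mole.
47.867/151.709 = 0.3155 → 31.55%.

31.55 mass %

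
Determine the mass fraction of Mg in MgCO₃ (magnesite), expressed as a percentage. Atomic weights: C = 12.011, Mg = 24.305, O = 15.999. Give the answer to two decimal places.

28.83 weight percent

Molar mass of MgCO₃: 1*24.305 + 1*12.011 + 3*15.999 = 84.313 g/mol.
Mass of Mg per formula unit: 1 × 24.305 = 24.305 g.
Weight fraction Mg = 24.305 / 84.313 = 0.2883.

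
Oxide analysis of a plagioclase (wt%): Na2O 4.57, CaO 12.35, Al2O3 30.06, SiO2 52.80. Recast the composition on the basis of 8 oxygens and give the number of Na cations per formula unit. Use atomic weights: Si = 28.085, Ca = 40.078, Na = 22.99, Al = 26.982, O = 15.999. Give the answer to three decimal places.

0.402 Na apfu

Na2O (M=61.979): mol = 0.07373; Na = 0.14746, O = 0.07373.
CaO (M=56.077): mol = 0.22023; Ca = 0.22023, O = 0.22023.
Al2O3 (M=101.961): mol = 0.29482; Al = 0.58964, O = 0.88446.
SiO2 (M=60.083): mol = 0.87878; Si = 0.87878, O = 1.75756.
ΣO = 2.93598; factor = 8/ΣO = 2.72481.
Na apfu = 0.14746 × 2.72481 = 0.402.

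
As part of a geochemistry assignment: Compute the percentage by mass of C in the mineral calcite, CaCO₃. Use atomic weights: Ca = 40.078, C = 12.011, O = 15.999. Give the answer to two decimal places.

Formula mass = 1·40.078 + 1·12.011 + 3·15.999 = 100.086 g/mol, of which 12.011 g is C.
So C makes up 12.011/100.086 = 0.1200 of the mass, i.e. 12.00%.

12.00 weight percent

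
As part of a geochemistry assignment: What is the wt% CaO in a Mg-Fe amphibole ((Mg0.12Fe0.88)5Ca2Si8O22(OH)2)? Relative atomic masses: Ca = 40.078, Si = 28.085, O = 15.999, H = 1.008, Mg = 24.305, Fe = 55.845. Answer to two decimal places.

11.79 wt%

Formula mass = 951.129 g/mol.
2 Ca → 2.0000 mol CaO per formula unit; M(CaO) = 56.077, so CaO mass = 112.154 g.
112.154/951.129 × 100 = 11.79 wt%.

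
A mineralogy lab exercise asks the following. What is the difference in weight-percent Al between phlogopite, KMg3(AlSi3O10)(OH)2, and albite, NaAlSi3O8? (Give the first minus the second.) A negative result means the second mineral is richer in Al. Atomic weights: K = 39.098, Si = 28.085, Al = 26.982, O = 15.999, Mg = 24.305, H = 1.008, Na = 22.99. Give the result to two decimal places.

M(KMg3(AlSi3O10)(OH)2) = 417.254 g/mol, so wt% Al = 26.982/417.254 × 100 = 6.47%.
M(NaAlSi3O8) = 262.219 g/mol, so wt% Al = 26.982/262.219 × 100 = 10.29%.
6.47 − 10.29 = -3.82 pp.

-3.82 percentage points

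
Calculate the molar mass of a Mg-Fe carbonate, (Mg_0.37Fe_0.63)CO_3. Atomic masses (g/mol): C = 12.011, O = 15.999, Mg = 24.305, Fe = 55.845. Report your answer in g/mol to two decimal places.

The formula mass is the sum 0.37·24.305 + 0.63·55.845 + 1·12.011 + 3·15.999.

104.18 g/mol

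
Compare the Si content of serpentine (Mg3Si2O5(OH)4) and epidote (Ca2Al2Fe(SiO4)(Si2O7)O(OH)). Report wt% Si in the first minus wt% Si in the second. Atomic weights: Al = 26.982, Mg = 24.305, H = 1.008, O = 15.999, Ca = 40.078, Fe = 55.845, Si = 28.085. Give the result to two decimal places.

Si in Mg3Si2O5(OH)4: molar mass 277.108 g/mol; 2×28.085 = 56.170 g → 20.27 wt%.
Si in Ca2Al2Fe(SiO4)(Si2O7)O(OH): molar mass 483.215 g/mol; 3×28.085 = 84.255 g → 17.44 wt%.
Difference = 20.27 − 17.44 = 2.83 percentage points.

2.83 percentage points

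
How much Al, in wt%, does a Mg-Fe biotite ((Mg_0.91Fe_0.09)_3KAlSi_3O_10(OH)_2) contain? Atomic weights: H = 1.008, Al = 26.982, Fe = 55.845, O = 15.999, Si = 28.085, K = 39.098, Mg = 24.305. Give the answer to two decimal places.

M((Mg_0.91Fe_0.09)_3KAlSi_3O_10(OH)_2) = 425.770 g/mol.
Al contributes 1 × 26.982 = 26.982 g per mole.
26.982/425.770 = 0.0634 → 6.34%.

6.34 wt%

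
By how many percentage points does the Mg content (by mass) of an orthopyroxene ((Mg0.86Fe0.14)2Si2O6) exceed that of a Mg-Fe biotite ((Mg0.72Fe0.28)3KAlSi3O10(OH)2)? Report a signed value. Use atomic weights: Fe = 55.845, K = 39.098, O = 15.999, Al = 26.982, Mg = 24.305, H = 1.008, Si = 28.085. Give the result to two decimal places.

8.11 percentage points

M((Mg0.86Fe0.14)2Si2O6) = 209.605 g/mol, so wt% Mg = 41.805/209.605 × 100 = 19.94%.
M((Mg0.72Fe0.28)3KAlSi3O10(OH)2) = 443.748 g/mol, so wt% Mg = 52.499/443.748 × 100 = 11.83%.
19.94 − 11.83 = 8.11 pp.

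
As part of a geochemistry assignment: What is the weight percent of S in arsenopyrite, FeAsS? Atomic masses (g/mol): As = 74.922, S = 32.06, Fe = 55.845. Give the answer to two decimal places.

19.69 mass %

M(FeAsS) = 162.827 g/mol.
S contributes 1 × 32.06 = 32.060 g per mole.
32.060/162.827 = 0.1969 → 19.69%.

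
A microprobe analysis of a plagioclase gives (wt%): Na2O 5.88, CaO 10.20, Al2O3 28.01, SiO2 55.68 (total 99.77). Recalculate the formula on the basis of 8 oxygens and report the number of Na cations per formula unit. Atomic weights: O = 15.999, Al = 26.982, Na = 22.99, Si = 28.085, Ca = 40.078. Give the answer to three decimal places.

Na2O (M=61.979): mol = 0.09487; Na = 0.18974, O = 0.09487.
CaO (M=56.077): mol = 0.18189; Ca = 0.18189, O = 0.18189.
Al2O3 (M=101.961): mol = 0.27471; Al = 0.54942, O = 0.82413.
SiO2 (M=60.083): mol = 0.92672; Si = 0.92672, O = 1.85344.
ΣO = 2.95433; factor = 8/ΣO = 2.70789.
Na apfu = 0.18974 × 2.70789 = 0.514.

0.514 Na apfu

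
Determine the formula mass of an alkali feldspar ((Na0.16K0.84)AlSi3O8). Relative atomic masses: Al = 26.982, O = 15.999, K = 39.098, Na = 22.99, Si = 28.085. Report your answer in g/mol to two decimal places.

The formula mass is the sum 0.16·22.99 + 0.84·39.098 + 1·26.982 + 3·28.085 + 8·15.999.

275.75 g/mol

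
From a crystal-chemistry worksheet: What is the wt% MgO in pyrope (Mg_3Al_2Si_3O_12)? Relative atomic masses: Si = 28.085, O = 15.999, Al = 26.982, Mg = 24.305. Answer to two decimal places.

Formula mass = 403.122 g/mol.
3 Mg → 3.0000 mol MgO per formula unit; M(MgO) = 40.304, so MgO mass = 120.912 g.
120.912/403.122 × 100 = 29.99 wt%.

29.99 wt%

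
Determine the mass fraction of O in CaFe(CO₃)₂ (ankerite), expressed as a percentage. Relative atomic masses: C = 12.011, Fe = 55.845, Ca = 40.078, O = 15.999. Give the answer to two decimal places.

Formula mass = 1·40.078 + 1·55.845 + 2·12.011 + 6·15.999 = 215.939 g/mol, of which 95.994 g is O.
So O makes up 95.994/215.939 = 0.4445 of the mass, i.e. 44.45%.

44.45 weight percent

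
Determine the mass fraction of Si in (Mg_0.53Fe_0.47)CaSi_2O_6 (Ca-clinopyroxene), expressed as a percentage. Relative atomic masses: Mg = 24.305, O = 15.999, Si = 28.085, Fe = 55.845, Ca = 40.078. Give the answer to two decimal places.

24.28 mass %

M((Mg_0.53Fe_0.47)CaSi_2O_6) = 231.371 g/mol.
Si contributes 2 × 28.085 = 56.170 g per mole.
56.170/231.371 = 0.2428 → 24.28%.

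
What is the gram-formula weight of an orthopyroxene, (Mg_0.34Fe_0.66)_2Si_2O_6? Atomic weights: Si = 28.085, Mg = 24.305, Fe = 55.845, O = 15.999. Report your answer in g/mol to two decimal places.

M = 0.68×24.305 + 1.32×55.845 + 2×28.085 + 6×15.999

242.41 g/mol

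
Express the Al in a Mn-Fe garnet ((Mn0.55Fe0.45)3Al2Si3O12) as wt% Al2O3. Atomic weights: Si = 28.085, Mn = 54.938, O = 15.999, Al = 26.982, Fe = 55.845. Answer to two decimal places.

20.55 wt%

Molar mass of (Mn0.55Fe0.45)3Al2Si3O12 = 1.65·54.938 + 1.35·55.845 + 2·26.982 + 3·28.085 + 12·15.999 = 496.245 g/mol.
Each formula unit contains 2 Al, equivalent to 2/2 = 1.0000 mol Al2O3.
M(Al2O3) = 2×26.982 + 3×15.999 = 101.961 g/mol.
Mass of Al2O3 per formula unit = 1.0000 × 101.961 = 101.961 g.
Al2O3 wt% = 101.961 / 496.245 × 100 = 20.55%.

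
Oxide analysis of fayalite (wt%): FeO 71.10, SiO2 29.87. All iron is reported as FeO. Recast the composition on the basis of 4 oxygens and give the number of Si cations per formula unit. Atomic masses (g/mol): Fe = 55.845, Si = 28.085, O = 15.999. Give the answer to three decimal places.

FeO: 71.10/71.844 = 0.98964 mol → 0.98964 mol Fe, 0.98964 mol O.
SiO2: 29.87/60.083 = 0.49715 mol → 0.49715 mol Si, 0.99430 mol O.
Total oxygen = 1.98394 mol. Normalization factor = 4/1.98394 = 2.01619.
Si per 4 O = 0.49715 × 2.01619 = 1.002.

1.002 Si apfu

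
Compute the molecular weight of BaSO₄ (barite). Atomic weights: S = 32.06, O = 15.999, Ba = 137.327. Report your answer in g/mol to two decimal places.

233.38 g/mol

The formula mass is the sum 1×137.327 + 1×32.06 + 4×15.999.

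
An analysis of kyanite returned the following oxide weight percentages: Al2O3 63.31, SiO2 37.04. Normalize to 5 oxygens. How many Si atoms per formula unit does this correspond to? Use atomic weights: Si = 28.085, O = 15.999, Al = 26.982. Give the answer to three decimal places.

Al2O3: 63.31/101.961 = 0.62092 mol → 1.24184 mol Al, 1.86276 mol O.
SiO2: 37.04/60.083 = 0.61648 mol → 0.61648 mol Si, 1.23296 mol O.
Total oxygen = 3.09572 mol. Normalization factor = 5/3.09572 = 1.61513.
Si per 5 O = 0.61648 × 1.61513 = 0.996.

0.996 Si apfu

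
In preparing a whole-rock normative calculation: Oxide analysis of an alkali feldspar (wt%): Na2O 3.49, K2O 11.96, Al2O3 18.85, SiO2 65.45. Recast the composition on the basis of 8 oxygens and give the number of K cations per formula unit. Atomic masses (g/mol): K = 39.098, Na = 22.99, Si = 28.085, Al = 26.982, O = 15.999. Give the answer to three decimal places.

0.697 K apfu

3.49 wt% Na2O ÷ 61.979 g/mol = 0.05631 mol, giving 0.11262 Na and 0.05631 O.
11.96 wt% K2O ÷ 94.195 g/mol = 0.12697 mol, giving 0.25394 K and 0.12697 O.
18.85 wt% Al2O3 ÷ 101.961 g/mol = 0.18487 mol, giving 0.36974 Al and 0.55461 O.
65.45 wt% SiO2 ÷ 60.083 g/mol = 1.08933 mol, giving 1.08933 Si and 2.17866 O.
Oxygen sums to 2.91655; scaling by 8/2.91655 = 2.74297 puts the formula on 8 O.
K: 0.25394 × 2.74297 = 0.697 atoms per formula unit.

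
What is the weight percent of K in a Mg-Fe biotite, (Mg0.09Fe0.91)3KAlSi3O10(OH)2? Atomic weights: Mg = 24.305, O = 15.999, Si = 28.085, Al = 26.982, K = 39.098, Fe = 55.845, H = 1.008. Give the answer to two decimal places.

7.77 weight percent

Formula mass = 0.27*24.305 + 2.73*55.845 + 1*39.098 + 1*26.982 + 3*28.085 + 12*15.999 + 2*1.008 = 503.358 g/mol, of which 39.098 g is K.
So K makes up 39.098/503.358 = 0.0777 of the mass, i.e. 7.77%.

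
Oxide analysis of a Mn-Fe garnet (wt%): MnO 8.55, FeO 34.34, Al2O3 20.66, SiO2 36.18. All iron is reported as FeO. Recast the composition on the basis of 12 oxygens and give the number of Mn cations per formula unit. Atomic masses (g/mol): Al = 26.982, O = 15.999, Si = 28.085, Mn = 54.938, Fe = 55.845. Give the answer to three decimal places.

MnO (M=70.937): mol = 0.12053; Mn = 0.12053, O = 0.12053.
FeO (M=71.844): mol = 0.47798; Fe = 0.47798, O = 0.47798.
Al2O3 (M=101.961): mol = 0.20263; Al = 0.40526, O = 0.60789.
SiO2 (M=60.083): mol = 0.60217; Si = 0.60217, O = 1.20434.
ΣO = 2.41074; factor = 12/ΣO = 4.97772.
Mn apfu = 0.12053 × 4.97772 = 0.600.

0.600 Mn apfu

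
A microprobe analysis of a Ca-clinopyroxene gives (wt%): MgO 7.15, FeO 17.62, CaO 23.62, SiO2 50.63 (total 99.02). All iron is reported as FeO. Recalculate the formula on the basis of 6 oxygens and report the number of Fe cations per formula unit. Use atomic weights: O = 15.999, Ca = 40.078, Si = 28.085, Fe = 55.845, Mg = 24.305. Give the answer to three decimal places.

0.582 Fe apfu

7.15 wt% MgO ÷ 40.304 g/mol = 0.17740 mol, giving 0.17740 Mg and 0.17740 O.
17.62 wt% FeO ÷ 71.844 g/mol = 0.24525 mol, giving 0.24525 Fe and 0.24525 O.
23.62 wt% CaO ÷ 56.077 g/mol = 0.42121 mol, giving 0.42121 Ca and 0.42121 O.
50.63 wt% SiO2 ÷ 60.083 g/mol = 0.84267 mol, giving 0.84267 Si and 1.68534 O.
Oxygen sums to 2.52920; scaling by 6/2.52920 = 2.37229 puts the formula on 6 O.
Fe: 0.24525 × 2.37229 = 0.582 atoms per formula unit.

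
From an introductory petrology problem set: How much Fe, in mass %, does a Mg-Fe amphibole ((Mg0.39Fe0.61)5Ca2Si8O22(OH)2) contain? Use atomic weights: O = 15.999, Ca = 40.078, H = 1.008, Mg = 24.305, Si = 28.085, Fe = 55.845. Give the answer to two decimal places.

18.75 mass %

Formula mass = 1.95*24.305 + 3.05*55.845 + 2*40.078 + 8*28.085 + 24*15.999 + 2*1.008 = 908.550 g/mol, of which 170.327 g is Fe.
So Fe makes up 170.327/908.550 = 0.1875 of the mass, i.e. 18.75%.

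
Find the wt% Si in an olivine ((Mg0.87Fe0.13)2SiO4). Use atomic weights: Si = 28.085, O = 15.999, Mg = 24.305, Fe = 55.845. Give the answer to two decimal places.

18.86 mass %

Molar mass of (Mg0.87Fe0.13)2SiO4: 1.74×24.305 + 0.26×55.845 + 1×28.085 + 4×15.999 = 148.891 g/mol.
Mass of Si per formula unit: 1 × 28.085 = 28.085 g.
Weight fraction Si = 28.085 / 148.891 = 0.1886.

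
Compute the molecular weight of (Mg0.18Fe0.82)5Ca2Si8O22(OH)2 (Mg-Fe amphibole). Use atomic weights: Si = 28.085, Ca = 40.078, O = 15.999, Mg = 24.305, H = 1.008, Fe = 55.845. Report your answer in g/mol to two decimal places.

Mg: 0.90 × 24.305 = 21.8745
Fe: 4.10 × 55.845 = 228.9645
Ca: 2 × 40.078 = 80.1560
Si: 8 × 28.085 = 224.6800
O: 24 × 15.999 = 383.9760
H: 2 × 1.008 = 2.0160
Summing the contributions gives the formula mass.

941.67 g/mol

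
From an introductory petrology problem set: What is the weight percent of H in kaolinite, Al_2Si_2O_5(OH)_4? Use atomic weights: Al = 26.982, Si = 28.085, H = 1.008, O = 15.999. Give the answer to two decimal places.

Formula mass = 2×26.982 + 2×28.085 + 9×15.999 + 4×1.008 = 258.157 g/mol, of which 4.032 g is H.
So H makes up 4.032/258.157 = 0.0156 of the mass, i.e. 1.56%.

1.56 wt%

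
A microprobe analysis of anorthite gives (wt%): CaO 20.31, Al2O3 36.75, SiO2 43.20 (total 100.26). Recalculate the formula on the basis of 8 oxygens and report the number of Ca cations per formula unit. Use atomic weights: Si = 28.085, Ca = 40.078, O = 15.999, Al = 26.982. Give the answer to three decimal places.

CaO: 20.31/56.077 = 0.36218 mol → 0.36218 mol Ca, 0.36218 mol O.
Al2O3: 36.75/101.961 = 0.36043 mol → 0.72086 mol Al, 1.08129 mol O.
SiO2: 43.20/60.083 = 0.71901 mol → 0.71901 mol Si, 1.43802 mol O.
Total oxygen = 2.88149 mol. Normalization factor = 8/2.88149 = 2.77634.
Ca per 8 O = 0.36218 × 2.77634 = 1.006.

1.006 Ca apfu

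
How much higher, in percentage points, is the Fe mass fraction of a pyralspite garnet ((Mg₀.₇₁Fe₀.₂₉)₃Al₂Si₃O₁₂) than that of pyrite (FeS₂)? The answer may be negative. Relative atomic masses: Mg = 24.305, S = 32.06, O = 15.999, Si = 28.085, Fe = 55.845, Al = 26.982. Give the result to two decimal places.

Fe in (Mg₀.₇₁Fe₀.₂₉)₃Al₂Si₃O₁₂: molar mass 430.562 g/mol; 0.87×55.845 = 48.585 g → 11.28 wt%.
Fe in FeS₂: molar mass 119.965 g/mol; 1×55.845 = 55.845 g → 46.55 wt%.
Difference = 11.28 − 46.55 = -35.27 percentage points.

-35.27 percentage points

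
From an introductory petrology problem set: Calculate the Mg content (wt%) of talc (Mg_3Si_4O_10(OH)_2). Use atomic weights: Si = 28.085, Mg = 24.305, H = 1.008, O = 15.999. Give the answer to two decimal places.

19.23 wt%

Molar mass of Mg_3Si_4O_10(OH)_2: 3·24.305 + 4·28.085 + 12·15.999 + 2·1.008 = 379.259 g/mol.
Mass of Mg per formula unit: 3 × 24.305 = 72.915 g.
Weight fraction Mg = 72.915 / 379.259 = 0.1923.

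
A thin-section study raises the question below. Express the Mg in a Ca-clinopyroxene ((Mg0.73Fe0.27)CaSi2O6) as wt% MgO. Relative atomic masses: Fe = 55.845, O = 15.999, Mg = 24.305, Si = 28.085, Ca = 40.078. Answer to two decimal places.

13.07 wt%

M((Mg0.73Fe0.27)CaSi2O6) = 225.063 g/mol; M(MgO) = 40.304 g/mol.
Moles MgO per formula unit = 0.73 Mg ÷ 1 = 0.7300.
MgO fraction = (0.7300 × 40.304) / 225.063 = 29.422/225.063 = 0.1307.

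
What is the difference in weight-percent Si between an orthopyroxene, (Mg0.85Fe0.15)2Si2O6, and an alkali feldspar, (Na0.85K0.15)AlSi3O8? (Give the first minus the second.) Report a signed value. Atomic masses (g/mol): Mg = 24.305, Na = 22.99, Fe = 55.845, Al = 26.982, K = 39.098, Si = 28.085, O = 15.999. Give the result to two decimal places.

First mineral: 56.170 g Si in 210.236 g formula = 26.72 wt% Si.
Second mineral: 84.255 g Si in 264.635 g formula = 31.84 wt% Si.
26.72% − 31.84% gives a difference of -5.12 percentage points.

-5.12 percentage points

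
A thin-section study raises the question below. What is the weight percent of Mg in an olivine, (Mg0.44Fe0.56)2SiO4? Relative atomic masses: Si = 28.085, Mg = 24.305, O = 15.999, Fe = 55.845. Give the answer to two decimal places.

12.15 mass %

Formula mass = 0.88*24.305 + 1.12*55.845 + 1*28.085 + 4*15.999 = 176.016 g/mol, of which 21.388 g is Mg.
So Mg makes up 21.388/176.016 = 0.1215 of the mass, i.e. 12.15%.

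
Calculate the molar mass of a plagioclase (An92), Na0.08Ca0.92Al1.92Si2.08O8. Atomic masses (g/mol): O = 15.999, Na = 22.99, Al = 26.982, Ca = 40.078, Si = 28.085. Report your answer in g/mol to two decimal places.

The formula mass is the sum 0.08*22.99 + 0.92*40.078 + 1.92*26.982 + 2.08*28.085 + 8*15.999.

276.93 g/mol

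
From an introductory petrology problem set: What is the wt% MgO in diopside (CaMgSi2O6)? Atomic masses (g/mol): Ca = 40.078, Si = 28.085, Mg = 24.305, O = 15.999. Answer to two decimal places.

Molar mass of CaMgSi2O6 = 1*40.078 + 1*24.305 + 2*28.085 + 6*15.999 = 216.547 g/mol.
Each formula unit contains 1 Mg, equivalent to 1/1 = 1.0000 mol MgO.
M(MgO) = 1×24.305 + 1×15.999 = 40.304 g/mol.
Mass of MgO per formula unit = 1.0000 × 40.304 = 40.304 g.
MgO wt% = 40.304 / 216.547 × 100 = 18.61%.

18.61 wt%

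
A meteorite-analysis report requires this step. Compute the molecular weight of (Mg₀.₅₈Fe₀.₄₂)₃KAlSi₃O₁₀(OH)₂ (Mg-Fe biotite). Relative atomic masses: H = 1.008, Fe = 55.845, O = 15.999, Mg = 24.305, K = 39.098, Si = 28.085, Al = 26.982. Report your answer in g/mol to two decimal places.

M = 1.74(24.305) + 1.26(55.845) + 1(39.098) + 1(26.982) + 3(28.085) + 12(15.999) + 2(1.008)

456.99 g/mol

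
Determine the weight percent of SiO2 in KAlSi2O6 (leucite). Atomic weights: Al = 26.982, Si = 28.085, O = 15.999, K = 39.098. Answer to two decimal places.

Molar mass of KAlSi2O6 = 1·39.098 + 1·26.982 + 2·28.085 + 6·15.999 = 218.244 g/mol.
Each formula unit contains 2 Si, equivalent to 2/1 = 2.0000 mol SiO2.
M(SiO2) = 1×28.085 + 2×15.999 = 60.083 g/mol.
Mass of SiO2 per formula unit = 2.0000 × 60.083 = 120.166 g.
SiO2 wt% = 120.166 / 218.244 × 100 = 55.06%.

55.06 wt%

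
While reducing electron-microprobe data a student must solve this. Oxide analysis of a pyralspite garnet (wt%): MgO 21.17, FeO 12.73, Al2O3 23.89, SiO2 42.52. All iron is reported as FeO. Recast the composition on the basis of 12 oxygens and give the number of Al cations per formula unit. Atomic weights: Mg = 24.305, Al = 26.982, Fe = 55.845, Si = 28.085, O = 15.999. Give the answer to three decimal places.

MgO: 21.17/40.304 = 0.52526 mol → 0.52526 mol Mg, 0.52526 mol O.
FeO: 12.73/71.844 = 0.17719 mol → 0.17719 mol Fe, 0.17719 mol O.
Al2O3: 23.89/101.961 = 0.23431 mol → 0.46862 mol Al, 0.70293 mol O.
SiO2: 42.52/60.083 = 0.70769 mol → 0.70769 mol Si, 1.41538 mol O.
Total oxygen = 2.82076 mol. Normalization factor = 12/2.82076 = 4.25417.
Al per 12 O = 0.46862 × 4.25417 = 1.994.

1.994 Al apfu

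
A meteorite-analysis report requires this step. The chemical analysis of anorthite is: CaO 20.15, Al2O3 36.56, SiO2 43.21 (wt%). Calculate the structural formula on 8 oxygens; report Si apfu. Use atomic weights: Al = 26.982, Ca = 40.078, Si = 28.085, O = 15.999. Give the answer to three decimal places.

CaO: 20.15/56.077 = 0.35933 mol → 0.35933 mol Ca, 0.35933 mol O.
Al2O3: 36.56/101.961 = 0.35857 mol → 0.71714 mol Al, 1.07571 mol O.
SiO2: 43.21/60.083 = 0.71917 mol → 0.71917 mol Si, 1.43834 mol O.
Total oxygen = 2.87338 mol. Normalization factor = 8/2.87338 = 2.78418.
Si per 8 O = 0.71917 × 2.78418 = 2.002.

2.002 Si apfu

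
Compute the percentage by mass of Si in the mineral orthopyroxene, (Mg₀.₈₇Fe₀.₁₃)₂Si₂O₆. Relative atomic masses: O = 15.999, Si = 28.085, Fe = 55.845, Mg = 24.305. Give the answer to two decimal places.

M((Mg₀.₈₇Fe₀.₁₃)₂Si₂O₆) = 208.974 g/mol.
Si contributes 2 × 28.085 = 56.170 g per mole.
56.170/208.974 = 0.2688 → 26.88%.

26.88 mass %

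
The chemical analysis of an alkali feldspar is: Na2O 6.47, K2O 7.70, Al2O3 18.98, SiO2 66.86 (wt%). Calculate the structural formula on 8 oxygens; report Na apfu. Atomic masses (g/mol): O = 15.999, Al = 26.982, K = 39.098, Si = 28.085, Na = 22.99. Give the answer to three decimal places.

0.562 Na apfu

6.47 wt% Na2O ÷ 61.979 g/mol = 0.10439 mol, giving 0.20878 Na and 0.10439 O.
7.70 wt% K2O ÷ 94.195 g/mol = 0.08175 mol, giving 0.16350 K and 0.08175 O.
18.98 wt% Al2O3 ÷ 101.961 g/mol = 0.18615 mol, giving 0.37230 Al and 0.55845 O.
66.86 wt% SiO2 ÷ 60.083 g/mol = 1.11279 mol, giving 1.11279 Si and 2.22558 O.
Oxygen sums to 2.97017; scaling by 8/2.97017 = 2.69345 puts the formula on 8 O.
Na: 0.20878 × 2.69345 = 0.562 atoms per formula unit.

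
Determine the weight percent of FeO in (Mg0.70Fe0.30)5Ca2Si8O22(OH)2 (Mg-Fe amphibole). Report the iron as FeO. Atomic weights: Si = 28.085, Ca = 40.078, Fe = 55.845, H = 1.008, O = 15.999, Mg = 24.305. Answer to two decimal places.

12.54 wt%

Molar mass of (Mg0.70Fe0.30)5Ca2Si8O22(OH)2 = 3.50×24.305 + 1.50×55.845 + 2×40.078 + 8×28.085 + 24×15.999 + 2×1.008 = 859.663 g/mol.
Each formula unit contains 1.50 Fe, equivalent to 1.50/1 = 1.5000 mol FeO.
M(FeO) = 1×55.845 + 1×15.999 = 71.844 g/mol.
Mass of FeO per formula unit = 1.5000 × 71.844 = 107.766 g.
FeO wt% = 107.766 / 859.663 × 100 = 12.54%.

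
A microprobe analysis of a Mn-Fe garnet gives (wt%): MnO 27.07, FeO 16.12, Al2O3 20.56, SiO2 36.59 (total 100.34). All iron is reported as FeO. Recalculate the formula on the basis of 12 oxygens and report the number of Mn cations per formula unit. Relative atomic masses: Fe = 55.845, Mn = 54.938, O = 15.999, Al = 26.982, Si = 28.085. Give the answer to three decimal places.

1.885 Mn apfu

MnO: 27.07/70.937 = 0.38161 mol → 0.38161 mol Mn, 0.38161 mol O.
FeO: 16.12/71.844 = 0.22438 mol → 0.22438 mol Fe, 0.22438 mol O.
Al2O3: 20.56/101.961 = 0.20165 mol → 0.40330 mol Al, 0.60495 mol O.
SiO2: 36.59/60.083 = 0.60899 mol → 0.60899 mol Si, 1.21798 mol O.
Total oxygen = 2.42892 mol. Normalization factor = 12/2.42892 = 4.94047.
Mn per 12 O = 0.38161 × 4.94047 = 1.885.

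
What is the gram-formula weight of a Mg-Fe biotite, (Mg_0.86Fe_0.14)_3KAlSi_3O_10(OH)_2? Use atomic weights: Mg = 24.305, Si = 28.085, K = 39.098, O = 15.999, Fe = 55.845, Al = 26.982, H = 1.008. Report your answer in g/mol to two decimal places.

430.50 g/mol

M = 2.58×24.305 + 0.42×55.845 + 1×39.098 + 1×26.982 + 3×28.085 + 12×15.999 + 2×1.008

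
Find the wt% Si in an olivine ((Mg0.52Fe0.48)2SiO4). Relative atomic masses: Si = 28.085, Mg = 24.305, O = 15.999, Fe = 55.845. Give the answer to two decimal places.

16.43 weight percent

Molar mass of (Mg0.52Fe0.48)2SiO4: 1.04×24.305 + 0.96×55.845 + 1×28.085 + 4×15.999 = 170.969 g/mol.
Mass of Si per formula unit: 1 × 28.085 = 28.085 g.
Weight fraction Si = 28.085 / 170.969 = 0.1643.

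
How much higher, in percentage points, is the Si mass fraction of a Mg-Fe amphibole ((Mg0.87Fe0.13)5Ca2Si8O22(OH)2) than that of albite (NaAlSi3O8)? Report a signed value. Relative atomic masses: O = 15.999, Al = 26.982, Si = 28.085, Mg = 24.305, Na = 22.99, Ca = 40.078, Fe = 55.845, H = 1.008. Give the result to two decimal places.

-5.15 percentage points

First mineral: 224.680 g Si in 832.854 g formula = 26.98 wt% Si.
Second mineral: 84.255 g Si in 262.219 g formula = 32.13 wt% Si.
26.98% − 32.13% gives a difference of -5.15 percentage points.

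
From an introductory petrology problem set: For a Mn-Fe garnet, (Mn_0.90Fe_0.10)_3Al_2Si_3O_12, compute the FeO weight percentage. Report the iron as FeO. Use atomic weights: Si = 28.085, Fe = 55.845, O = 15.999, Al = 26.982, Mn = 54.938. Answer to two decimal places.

Formula mass = 495.293 g/mol.
0.30 Fe → 0.3000 mol FeO per formula unit; M(FeO) = 71.844, so FeO mass = 21.553 g.
21.553/495.293 × 100 = 4.35 wt%.

4.35 wt%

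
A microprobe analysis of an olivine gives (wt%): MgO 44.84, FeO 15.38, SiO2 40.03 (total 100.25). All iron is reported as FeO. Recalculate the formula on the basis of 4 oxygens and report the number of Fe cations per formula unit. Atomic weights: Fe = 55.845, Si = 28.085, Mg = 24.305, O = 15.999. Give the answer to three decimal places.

MgO: 44.84/40.304 = 1.11254 mol → 1.11254 mol Mg, 1.11254 mol O.
FeO: 15.38/71.844 = 0.21407 mol → 0.21407 mol Fe, 0.21407 mol O.
SiO2: 40.03/60.083 = 0.66625 mol → 0.66625 mol Si, 1.33250 mol O.
Total oxygen = 2.65911 mol. Normalization factor = 4/2.65911 = 1.50426.
Fe per 4 O = 0.21407 × 1.50426 = 0.322.

0.322 Fe apfu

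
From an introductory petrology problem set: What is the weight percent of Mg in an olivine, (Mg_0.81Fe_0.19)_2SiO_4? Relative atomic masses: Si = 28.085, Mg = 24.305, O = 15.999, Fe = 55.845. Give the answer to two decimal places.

25.79 mass %

Molar mass of (Mg_0.81Fe_0.19)_2SiO_4: 1.62·24.305 + 0.38·55.845 + 1·28.085 + 4·15.999 = 152.676 g/mol.
Mass of Mg per formula unit: 1.62 × 24.305 = 39.374 g.
Weight fraction Mg = 39.374 / 152.676 = 0.2579.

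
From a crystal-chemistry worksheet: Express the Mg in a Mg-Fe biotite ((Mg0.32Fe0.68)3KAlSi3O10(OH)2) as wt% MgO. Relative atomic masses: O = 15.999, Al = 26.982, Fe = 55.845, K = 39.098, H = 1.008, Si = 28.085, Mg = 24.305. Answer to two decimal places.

Formula mass = 481.596 g/mol.
0.96 Mg → 0.9600 mol MgO per formula unit; M(MgO) = 40.304, so MgO mass = 38.692 g.
38.692/481.596 × 100 = 8.03 wt%.

8.03 wt%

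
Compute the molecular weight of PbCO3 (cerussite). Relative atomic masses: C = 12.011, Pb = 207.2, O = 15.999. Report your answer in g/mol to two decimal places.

The formula mass is the sum 1·207.2 + 1·12.011 + 3·15.999.

267.21 g/mol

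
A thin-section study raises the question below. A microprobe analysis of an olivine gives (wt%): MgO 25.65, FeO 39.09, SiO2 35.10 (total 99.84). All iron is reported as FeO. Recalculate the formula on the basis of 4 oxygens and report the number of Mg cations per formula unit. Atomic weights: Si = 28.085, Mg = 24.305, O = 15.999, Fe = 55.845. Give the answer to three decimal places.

1.084 Mg apfu

25.65 wt% MgO ÷ 40.304 g/mol = 0.63641 mol, giving 0.63641 Mg and 0.63641 O.
39.09 wt% FeO ÷ 71.844 g/mol = 0.54410 mol, giving 0.54410 Fe and 0.54410 O.
35.10 wt% SiO2 ÷ 60.083 g/mol = 0.58419 mol, giving 0.58419 Si and 1.16838 O.
Oxygen sums to 2.34889; scaling by 4/2.34889 = 1.70293 puts the formula on 4 O.
Mg: 0.63641 × 1.70293 = 1.084 atoms per formula unit.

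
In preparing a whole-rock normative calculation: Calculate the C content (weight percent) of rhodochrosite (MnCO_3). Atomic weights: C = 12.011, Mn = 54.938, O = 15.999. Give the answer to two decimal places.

M(MnCO_3) = 114.946 g/mol.
C contributes 1 × 12.011 = 12.011 g per mole.
12.011/114.946 = 0.1045 → 10.45%.

10.45 weight percent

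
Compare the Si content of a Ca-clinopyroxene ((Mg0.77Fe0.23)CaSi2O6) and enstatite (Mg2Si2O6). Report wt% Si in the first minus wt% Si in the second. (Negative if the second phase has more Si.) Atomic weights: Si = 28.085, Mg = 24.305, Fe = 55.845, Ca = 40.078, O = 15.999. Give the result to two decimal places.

M((Mg0.77Fe0.23)CaSi2O6) = 223.801 g/mol, so wt% Si = 56.170/223.801 × 100 = 25.10%.
M(Mg2Si2O6) = 200.774 g/mol, so wt% Si = 56.170/200.774 × 100 = 27.98%.
25.10 − 27.98 = -2.88 pp.

-2.88 percentage points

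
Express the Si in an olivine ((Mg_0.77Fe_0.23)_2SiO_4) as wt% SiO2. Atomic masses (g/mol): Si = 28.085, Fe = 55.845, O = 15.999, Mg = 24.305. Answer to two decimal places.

38.71 wt%

Formula mass = 155.199 g/mol.
1 Si → 1.0000 mol SiO2 per formula unit; M(SiO2) = 60.083, so SiO2 mass = 60.083 g.
60.083/155.199 × 100 = 38.71 wt%.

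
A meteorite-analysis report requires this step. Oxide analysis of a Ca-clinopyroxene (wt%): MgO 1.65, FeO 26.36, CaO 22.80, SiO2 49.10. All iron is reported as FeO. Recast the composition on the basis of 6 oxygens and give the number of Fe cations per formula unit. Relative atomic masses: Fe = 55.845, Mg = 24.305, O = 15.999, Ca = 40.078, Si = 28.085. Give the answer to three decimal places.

0.899 Fe apfu

MgO (M=40.304): mol = 0.04094; Mg = 0.04094, O = 0.04094.
FeO (M=71.844): mol = 0.36691; Fe = 0.36691, O = 0.36691.
CaO (M=56.077): mol = 0.40658; Ca = 0.40658, O = 0.40658.
SiO2 (M=60.083): mol = 0.81720; Si = 0.81720, O = 1.63440.
ΣO = 2.44883; factor = 6/ΣO = 2.45015.
Fe apfu = 0.36691 × 2.45015 = 0.899.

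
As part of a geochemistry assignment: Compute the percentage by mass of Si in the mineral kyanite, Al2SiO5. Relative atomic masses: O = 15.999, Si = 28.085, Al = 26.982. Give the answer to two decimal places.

17.33 mass %

Formula mass = 2*26.982 + 1*28.085 + 5*15.999 = 162.044 g/mol, of which 28.085 g is Si.
So Si makes up 28.085/162.044 = 0.1733 of the mass, i.e. 17.33%.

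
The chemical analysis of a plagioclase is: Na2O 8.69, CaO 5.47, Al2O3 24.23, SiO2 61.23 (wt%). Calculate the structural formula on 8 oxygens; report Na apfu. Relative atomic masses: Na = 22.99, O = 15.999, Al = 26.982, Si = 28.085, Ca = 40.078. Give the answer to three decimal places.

Na2O: 8.69/61.979 = 0.14021 mol → 0.28042 mol Na, 0.14021 mol O.
CaO: 5.47/56.077 = 0.09754 mol → 0.09754 mol Ca, 0.09754 mol O.
Al2O3: 24.23/101.961 = 0.23764 mol → 0.47528 mol Al, 0.71292 mol O.
SiO2: 61.23/60.083 = 1.01909 mol → 1.01909 mol Si, 2.03818 mol O.
Total oxygen = 2.98885 mol. Normalization factor = 8/2.98885 = 2.67661.
Na per 8 O = 0.28042 × 2.67661 = 0.751.

0.751 Na apfu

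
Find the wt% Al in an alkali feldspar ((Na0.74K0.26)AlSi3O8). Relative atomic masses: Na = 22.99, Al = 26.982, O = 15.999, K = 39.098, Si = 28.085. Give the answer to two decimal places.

10.13 wt%

M((Na0.74K0.26)AlSi3O8) = 266.407 g/mol.
Al contributes 1 × 26.982 = 26.982 g per mole.
26.982/266.407 = 0.1013 → 10.13%.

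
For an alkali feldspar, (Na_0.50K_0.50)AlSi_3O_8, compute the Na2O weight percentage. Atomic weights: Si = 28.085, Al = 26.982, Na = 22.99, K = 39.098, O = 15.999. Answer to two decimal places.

Formula mass = 270.273 g/mol.
0.50 Na → 0.2500 mol Na2O per formula unit; M(Na2O) = 61.979, so Na2O mass = 15.495 g.
15.495/270.273 × 100 = 5.73 wt%.

5.73 wt%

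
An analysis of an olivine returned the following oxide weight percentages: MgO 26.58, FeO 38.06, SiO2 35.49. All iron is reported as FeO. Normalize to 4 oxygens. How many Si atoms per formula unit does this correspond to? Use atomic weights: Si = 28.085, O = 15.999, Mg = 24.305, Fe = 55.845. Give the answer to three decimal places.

MgO (M=40.304): mol = 0.65949; Mg = 0.65949, O = 0.65949.
FeO (M=71.844): mol = 0.52976; Fe = 0.52976, O = 0.52976.
SiO2 (M=60.083): mol = 0.59068; Si = 0.59068, O = 1.18136.
ΣO = 2.37061; factor = 4/ΣO = 1.68733.
Si apfu = 0.59068 × 1.68733 = 0.997.

0.997 Si apfu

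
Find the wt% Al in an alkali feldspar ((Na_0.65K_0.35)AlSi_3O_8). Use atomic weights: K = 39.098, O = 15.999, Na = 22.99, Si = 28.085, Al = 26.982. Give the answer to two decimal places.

10.07 weight percent

Molar mass of (Na_0.65K_0.35)AlSi_3O_8: 0.65×22.99 + 0.35×39.098 + 1×26.982 + 3×28.085 + 8×15.999 = 267.857 g/mol.
Mass of Al per formula unit: 1 × 26.982 = 26.982 g.
Weight fraction Al = 26.982 / 267.857 = 0.1007.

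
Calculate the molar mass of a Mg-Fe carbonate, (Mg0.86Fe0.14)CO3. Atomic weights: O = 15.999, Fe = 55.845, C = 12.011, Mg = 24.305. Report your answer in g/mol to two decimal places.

88.73 g/mol

Mg: 0.86 × 24.305 = 20.9023
Fe: 0.14 × 55.845 = 7.8183
C: 1 × 12.011 = 12.0110
O: 3 × 15.999 = 47.9970
Summing the contributions gives the formula mass.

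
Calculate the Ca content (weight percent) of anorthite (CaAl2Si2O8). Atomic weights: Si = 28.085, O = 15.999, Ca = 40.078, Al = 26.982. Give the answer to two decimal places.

M(CaAl2Si2O8) = 278.204 g/mol.
Ca contributes 1 × 40.078 = 40.078 g per mole.
40.078/278.204 = 0.1441 → 14.41%.

14.41 weight percent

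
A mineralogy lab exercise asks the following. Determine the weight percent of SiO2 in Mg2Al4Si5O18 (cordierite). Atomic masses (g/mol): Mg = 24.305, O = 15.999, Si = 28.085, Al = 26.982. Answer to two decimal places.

51.36 wt%

M(Mg2Al4Si5O18) = 584.945 g/mol; M(SiO2) = 60.083 g/mol.
Moles SiO2 per formula unit = 5 Si ÷ 1 = 5.0000.
SiO2 fraction = (5.0000 × 60.083) / 584.945 = 300.415/584.945 = 0.5136.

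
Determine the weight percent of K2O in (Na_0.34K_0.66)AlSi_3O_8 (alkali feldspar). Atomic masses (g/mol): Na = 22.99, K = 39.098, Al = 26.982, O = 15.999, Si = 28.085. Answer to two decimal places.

11.39 wt%

Molar mass of (Na_0.34K_0.66)AlSi_3O_8 = 0.34·22.99 + 0.66·39.098 + 1·26.982 + 3·28.085 + 8·15.999 = 272.850 g/mol.
Each formula unit contains 0.66 K, equivalent to 0.66/2 = 0.3300 mol K2O.
M(K2O) = 2×39.098 + 1×15.999 = 94.195 g/mol.
Mass of K2O per formula unit = 0.3300 × 94.195 = 31.084 g.
K2O wt% = 31.084 / 272.850 × 100 = 11.39%.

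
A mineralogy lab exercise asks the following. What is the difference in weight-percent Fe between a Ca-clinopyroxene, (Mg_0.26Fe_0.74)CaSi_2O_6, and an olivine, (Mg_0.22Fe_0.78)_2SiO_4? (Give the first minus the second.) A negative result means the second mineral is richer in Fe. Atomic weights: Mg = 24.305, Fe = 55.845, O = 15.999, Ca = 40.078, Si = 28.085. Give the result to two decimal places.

Fe in (Mg_0.26Fe_0.74)CaSi_2O_6: molar mass 239.887 g/mol; 0.74×55.845 = 41.325 g → 17.23 wt%.
Fe in (Mg_0.22Fe_0.78)_2SiO_4: molar mass 189.893 g/mol; 1.56×55.845 = 87.118 g → 45.88 wt%.
Difference = 17.23 − 45.88 = -28.65 percentage points.

-28.65 percentage points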